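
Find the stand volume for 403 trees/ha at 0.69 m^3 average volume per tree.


V_stand = 403 * 0.69 = 278.07 ≈ 278.1 m^3/ha

278.1 m^3/ha


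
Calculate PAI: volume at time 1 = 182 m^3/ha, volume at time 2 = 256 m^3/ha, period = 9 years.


PAI = (V2 - V1) / period = (256 - 182) / 9 = 74 / 9 = 8.2222 ≈ 8.22 m^3/ha/yr

8.22 m^3/ha/yr


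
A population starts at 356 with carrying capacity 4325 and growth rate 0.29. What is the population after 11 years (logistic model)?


(K - N0)/N0 = (4325 - 356)/356 = 3969/356 = 11.1489
r*t = 0.29 * 11 = 3.19; exp(-3.19) = 0.0411719
11.1489 * 0.0411719 = 0.459021
1 + 0.459021 = 1.45902
N = 4325 / 1.45902 = 2964.32 ≈ 2964

2964


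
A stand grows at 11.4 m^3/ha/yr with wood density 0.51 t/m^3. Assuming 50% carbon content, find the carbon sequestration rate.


C = 11.4 * 0.51 * 0.5 = 2.907 ≈ 2.91 t C/ha/yr

2.91 t C/ha/yr


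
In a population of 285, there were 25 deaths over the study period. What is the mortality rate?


Mortality rate = 25 / 285 = 0.087719 ≈ 0.0877

0.0877


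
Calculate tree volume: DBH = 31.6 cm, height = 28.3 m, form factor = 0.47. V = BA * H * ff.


(D/200)^2 = (31.6/200)^2 = 0.158^2 = 0.024964
BA = 3.141593 * 0.024964 = 0.0784267 m^2
V = 0.0784267 * 28.3 * 0.47 = 1.04315 ≈ 1.043 m^3

1.043 m^3


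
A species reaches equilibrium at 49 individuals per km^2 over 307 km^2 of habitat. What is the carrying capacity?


K = 49 * 307 = 15043 individuals

15043 individuals


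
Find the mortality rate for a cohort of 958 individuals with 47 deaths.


Mortality rate = 47 / 958 = 0.049061 ≈ 0.0491

0.0491


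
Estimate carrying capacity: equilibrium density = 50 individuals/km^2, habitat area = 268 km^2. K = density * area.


K = 50 * 268 = 13400 individuals

13400 individuals


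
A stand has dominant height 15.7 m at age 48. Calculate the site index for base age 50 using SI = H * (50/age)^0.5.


50/48 = 1.04167
(1.04167)^0.5 = 1.02062
SI = 15.7 * 1.02062 = 16.0237 ≈ 16.0 m

16.0 m


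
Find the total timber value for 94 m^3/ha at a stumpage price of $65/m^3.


Value = 94 * 65 = $6110/ha

$6110/ha


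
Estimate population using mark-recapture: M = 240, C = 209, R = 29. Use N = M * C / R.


N = M * C / R = 240 * 209 / 29 = 50160 / 29 = 1729.66 ≈ 1730

1730 individuals


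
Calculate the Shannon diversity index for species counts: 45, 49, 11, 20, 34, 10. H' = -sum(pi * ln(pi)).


Total N = 45 + 49 + 11 + 20 + 34 + 10 = 169
Per-species terms:
  p = 45/169 = 0.266272; ln(p) = -1.323237; p*ln(p) = 0.266272 * (-1.323237) = -0.352341
  p = 49/169 = 0.289941; ln(p) = -1.238078; p*ln(p) = 0.289941 * (-1.238078) = -0.358970
  p = 11/169 = 0.065089; ln(p) = -2.732000; p*ln(p) = 0.065089 * (-2.732000) = -0.177823
  p = 20/169 = 0.118343; ln(p) = -2.134168; p*ln(p) = 0.118343 * (-2.134168) = -0.252564
  p = 34/169 = 0.201183; ln(p) = -1.603540; p*ln(p) = 0.201183 * (-1.603540) = -0.322605
  p = 10/169 = 0.059172; ln(p) = -2.827307; p*ln(p) = 0.059172 * (-2.827307) = -0.167297
sum(p*ln(p)) = (-0.352341) + (-0.358970) + (-0.177823) + (-0.252564) + (-0.322605) + (-0.167297) = -1.631600
H' = -(-1.631600) = 1.631600 ≈ 1.6316

1.6316


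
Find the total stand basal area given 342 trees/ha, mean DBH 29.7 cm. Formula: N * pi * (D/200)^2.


(D/200)^2 = (29.7/200)^2 = 0.1485^2 = 0.02205225
Individual BA = 3.141593 * 0.02205225 = 0.0692792 m^2
Stand BA = 342 * 0.0692792 = 23.6935 ≈ 23.69 m^2/ha

23.69 m^2/ha


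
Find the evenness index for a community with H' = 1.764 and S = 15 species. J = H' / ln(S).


ln(15) = 2.70805
J = H' / ln(S) = 1.764 / 2.70805 = 0.651391 ≈ 0.6514

0.6514


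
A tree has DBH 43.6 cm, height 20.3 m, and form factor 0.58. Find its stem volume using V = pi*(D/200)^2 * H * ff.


(D/200)^2 = (43.6/200)^2 = 0.218^2 = 0.047524
BA = 3.141593 * 0.047524 = 0.149301 m^2
V = 0.149301 * 20.3 * 0.58 = 1.75787 ≈ 1.758 m^3

1.758 m^3


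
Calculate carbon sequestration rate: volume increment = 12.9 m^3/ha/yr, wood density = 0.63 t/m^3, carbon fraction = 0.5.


C = 12.9 * 0.63 * 0.5 = 4.0635 ≈ 4.06 t C/ha/yr

4.06 t C/ha/yr


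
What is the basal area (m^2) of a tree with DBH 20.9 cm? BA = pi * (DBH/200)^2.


D/200 = 20.9/200 = 0.1045 m
(D/200)^2 = 0.1045^2 = 0.01092025
BA = 3.141593 * 0.01092025 = 0.0343070 ≈ 0.0343 m^2

0.0343 m^2


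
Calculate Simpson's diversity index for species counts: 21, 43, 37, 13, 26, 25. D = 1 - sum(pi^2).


Total N = 21 + 43 + 37 + 13 + 26 + 25 = 165
Per-species terms:
  p = 21/165 = 0.127273; p^2 = 0.127273^2 = 0.016198
  p = 43/165 = 0.260606; p^2 = 0.260606^2 = 0.067915
  p = 37/165 = 0.224242; p^2 = 0.224242^2 = 0.050284
  p = 13/165 = 0.078788; p^2 = 0.078788^2 = 0.006208
  p = 26/165 = 0.157576; p^2 = 0.157576^2 = 0.024830
  p = 25/165 = 0.151515; p^2 = 0.151515^2 = 0.022957
sum(p^2) = 0.016198 + 0.067915 + 0.050284 + 0.006208 + 0.024830 + 0.022957 = 0.188392
D = 1 - 0.188392 = 0.811608 ≈ 0.8116

0.8116


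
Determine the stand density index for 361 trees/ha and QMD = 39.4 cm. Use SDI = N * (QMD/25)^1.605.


QMD/25 = 39.4/25 = 1.576
(1.576)^1.605 = exp(1.605 * ln(1.576)) = exp(1.605 * 0.454890) = exp(0.730098) = 2.07528
SDI = 361 * 2.07528 = 749.176 ≈ 749

749


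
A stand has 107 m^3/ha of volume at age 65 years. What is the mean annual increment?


MAI = 107 / 65 = 1.6462 ≈ 1.65 m^3/ha/yr

1.65 m^3/ha/yr


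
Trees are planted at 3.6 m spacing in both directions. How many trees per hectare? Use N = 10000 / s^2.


N = 10000 / 3.6^2 = 10000 / 12.96 = 771.605 ≈ 772 trees/ha

772 trees/ha


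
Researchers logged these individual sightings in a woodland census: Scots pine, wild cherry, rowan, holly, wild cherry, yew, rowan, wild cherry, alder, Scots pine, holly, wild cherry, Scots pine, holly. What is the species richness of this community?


Total individuals logged = 14
Distinct species (count of individuals): Scots pine (3), wild cherry (4), rowan (2), holly (3), yew (1), alder (1)
Species richness = number of distinct species = 6

6


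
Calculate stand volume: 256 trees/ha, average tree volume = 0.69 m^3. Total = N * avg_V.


V_stand = 256 * 0.69 = 176.64 ≈ 176.6 m^3/ha

176.6 m^3/ha


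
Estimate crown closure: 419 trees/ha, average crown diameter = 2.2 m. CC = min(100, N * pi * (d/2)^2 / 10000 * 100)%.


(d/2)^2 = (2.2/2)^2 = 1.1^2 = 1.21
Crown area = 3.141593 * 1.21 = 3.80133 m^2
N * area / 10000 * 100 = 419 * 3.80133 / 10000 * 100 = 15.9276
CC = min(100, 15.9276) = 15.9276 ≈ 15.9%

15.9%


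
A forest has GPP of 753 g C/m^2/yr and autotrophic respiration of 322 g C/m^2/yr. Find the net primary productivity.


NPP = GPP - Ra = 753 - 322 = 431 g C/m^2/yr

431 g C/m^2/yr


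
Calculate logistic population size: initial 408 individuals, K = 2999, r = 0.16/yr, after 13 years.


(K - N0)/N0 = (2999 - 408)/408 = 2591/408 = 6.35049
r*t = 0.16 * 13 = 2.08; exp(-2.08) = 0.124930
6.35049 * 0.124930 = 0.793367
1 + 0.793367 = 1.79337
N = 2999 / 1.79337 = 1672.27 ≈ 1672

1672


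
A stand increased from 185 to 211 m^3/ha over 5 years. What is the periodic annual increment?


PAI = (V2 - V1) / period = (211 - 185) / 5 = 26 / 5 = 5.20 m^3/ha/yr

5.20 m^3/ha/yr


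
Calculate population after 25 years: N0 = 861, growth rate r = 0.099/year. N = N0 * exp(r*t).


r*t = 0.099 * 25 = 2.475
exp(2.475) = 11.8817
N = 861 * 11.8817 = 10230.1 ≈ 10230

10230


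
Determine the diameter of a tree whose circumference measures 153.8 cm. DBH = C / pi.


DBH = C / pi = 153.8 / 3.141593 = 48.9561 ≈ 48.96 cm

48.96 cm


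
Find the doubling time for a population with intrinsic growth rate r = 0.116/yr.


td = ln(2) / 0.116 = 0.693147 / 0.116 = 5.97541 ≈ 6.0 years

6.0 years


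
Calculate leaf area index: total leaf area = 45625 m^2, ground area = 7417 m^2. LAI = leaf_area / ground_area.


LAI = 45625 / 7417 = 6.1514 ≈ 6.15

6.15


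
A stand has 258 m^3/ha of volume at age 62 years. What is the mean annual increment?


MAI = 258 / 62 = 4.1613 ≈ 4.16 m^3/ha/yr

4.16 m^3/ha/yr


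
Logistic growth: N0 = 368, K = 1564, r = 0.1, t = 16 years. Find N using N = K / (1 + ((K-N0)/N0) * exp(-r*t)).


(K - N0)/N0 = (1564 - 368)/368 = 1196/368 = 3.25000
r*t = 0.1 * 16 = 1.6; exp(-1.6) = 0.201897
3.25000 * 0.201897 = 0.656165
1 + 0.656165 = 1.65617
N = 1564 / 1.65617 = 944.348 ≈ 944

944


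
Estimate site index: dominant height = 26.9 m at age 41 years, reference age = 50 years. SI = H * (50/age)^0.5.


50/41 = 1.21951
(1.21951)^0.5 = 1.10431
SI = 26.9 * 1.10431 = 29.7059 ≈ 29.7 m

29.7 m


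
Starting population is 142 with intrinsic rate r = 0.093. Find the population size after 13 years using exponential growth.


r*t = 0.093 * 13 = 1.209
exp(1.209) = 3.35013
N = 142 * 3.35013 = 475.718 ≈ 476

476


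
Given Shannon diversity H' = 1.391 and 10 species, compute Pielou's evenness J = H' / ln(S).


ln(10) = 2.30259
J = H' / ln(S) = 1.391 / 2.30259 = 0.604102 ≈ 0.6041

0.6041


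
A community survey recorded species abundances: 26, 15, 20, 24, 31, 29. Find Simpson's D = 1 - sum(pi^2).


Total N = 26 + 15 + 20 + 24 + 31 + 29 = 145
Per-species terms:
  p = 26/145 = 0.179310; p^2 = 0.179310^2 = 0.032152
  p = 15/145 = 0.103448; p^2 = 0.103448^2 = 0.010701
  p = 20/145 = 0.137931; p^2 = 0.137931^2 = 0.019025
  p = 24/145 = 0.165517; p^2 = 0.165517^2 = 0.027396
  p = 31/145 = 0.213793; p^2 = 0.213793^2 = 0.045707
  p = 29/145 = 0.200000; p^2 = 0.200000^2 = 0.040000
sum(p^2) = 0.032152 + 0.010701 + 0.019025 + 0.027396 + 0.045707 + 0.040000 = 0.174981
D = 1 - 0.174981 = 0.825019 ≈ 0.8250

0.8250


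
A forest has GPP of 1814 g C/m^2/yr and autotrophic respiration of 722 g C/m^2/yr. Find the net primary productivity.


NPP = GPP - Ra = 1814 - 722 = 1092 g C/m^2/yr

1092 g C/m^2/yr


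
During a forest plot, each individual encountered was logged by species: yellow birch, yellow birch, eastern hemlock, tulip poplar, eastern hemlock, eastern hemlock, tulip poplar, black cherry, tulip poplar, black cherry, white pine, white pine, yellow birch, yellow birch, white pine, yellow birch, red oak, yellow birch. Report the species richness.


Total individuals logged = 18
Distinct species (count of individuals): yellow birch (6), eastern hemlock (3), tulip poplar (3), black cherry (2), white pine (3), red oak (1)
Species richness = number of distinct species = 6

6


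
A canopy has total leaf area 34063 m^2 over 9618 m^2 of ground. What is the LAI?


LAI = 34063 / 9618 = 3.5416 ≈ 3.54

3.54


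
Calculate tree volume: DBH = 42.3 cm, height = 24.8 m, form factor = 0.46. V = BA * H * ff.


(D/200)^2 = (42.3/200)^2 = 0.2115^2 = 0.04473225
BA = 3.141593 * 0.04473225 = 0.140531 m^2
V = 0.140531 * 24.8 * 0.46 = 1.60318 ≈ 1.603 m^3

1.603 m^3


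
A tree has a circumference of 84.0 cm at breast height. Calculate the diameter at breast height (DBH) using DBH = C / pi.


DBH = C / pi = 84.0 / 3.141593 = 26.7380 ≈ 26.74 cm

26.74 cm


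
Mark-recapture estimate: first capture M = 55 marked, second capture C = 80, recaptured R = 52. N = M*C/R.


N = M * C / R = 55 * 80 / 52 = 4400 / 52 = 84.62 ≈ 85

85 individuals


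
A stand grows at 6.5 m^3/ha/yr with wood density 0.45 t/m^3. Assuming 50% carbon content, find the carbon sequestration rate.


C = 6.5 * 0.45 * 0.5 = 1.4625 ≈ 1.46 t C/ha/yr

1.46 t C/ha/yr


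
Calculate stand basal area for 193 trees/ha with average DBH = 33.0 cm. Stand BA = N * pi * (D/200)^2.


(D/200)^2 = (33.0/200)^2 = 0.165^2 = 0.027225
Individual BA = 3.141593 * 0.027225 = 0.0855299 m^2
Stand BA = 193 * 0.0855299 = 16.5073 ≈ 16.51 m^2/ha

16.51 m^2/ha


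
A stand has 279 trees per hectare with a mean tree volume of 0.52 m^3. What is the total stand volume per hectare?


V_stand = 279 * 0.52 = 145.08 ≈ 145.1 m^3/ha

145.1 m^3/ha


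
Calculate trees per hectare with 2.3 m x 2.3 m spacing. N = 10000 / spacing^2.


N = 10000 / 2.3^2 = 10000 / 5.29 = 1890.36 ≈ 1890 trees/ha

1890 trees/ha


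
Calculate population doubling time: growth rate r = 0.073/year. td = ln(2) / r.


td = ln(2) / 0.073 = 0.693147 / 0.073 = 9.49516 ≈ 9.5 years

9.5 years


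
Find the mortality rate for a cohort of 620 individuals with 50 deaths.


Mortality rate = 50 / 620 = 0.080645 ≈ 0.0806

0.0806


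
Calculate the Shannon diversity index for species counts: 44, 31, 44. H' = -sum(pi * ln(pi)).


Total N = 44 + 31 + 44 = 119
Per-species terms:
  p = 44/119 = 0.369748; ln(p) = -0.994934; p*ln(p) = 0.369748 * (-0.994934) = -0.367875
  p = 31/119 = 0.260504; ln(p) = -1.345137; p*ln(p) = 0.260504 * (-1.345137) = -0.350414
  p = 44/119 = 0.369748; ln(p) = -0.994934; p*ln(p) = 0.369748 * (-0.994934) = -0.367875
sum(p*ln(p)) = (-0.367875) + (-0.350414) + (-0.367875) = -1.086164
H' = -(-1.086164) = 1.086164 ≈ 1.0862

1.0862


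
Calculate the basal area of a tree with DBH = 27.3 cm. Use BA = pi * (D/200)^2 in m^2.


D/200 = 27.3/200 = 0.1365 m
(D/200)^2 = 0.1365^2 = 0.01863225
BA = 3.141593 * 0.01863225 = 0.0585349 ≈ 0.0585 m^2

0.0585 m^2


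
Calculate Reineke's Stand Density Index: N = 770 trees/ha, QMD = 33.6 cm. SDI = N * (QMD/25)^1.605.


QMD/25 = 33.6/25 = 1.344
(1.344)^1.605 = exp(1.605 * ln(1.344)) = exp(1.605 * 0.295650) = exp(0.474518) = 1.60724
SDI = 770 * 1.60724 = 1237.57 ≈ 1238

1238


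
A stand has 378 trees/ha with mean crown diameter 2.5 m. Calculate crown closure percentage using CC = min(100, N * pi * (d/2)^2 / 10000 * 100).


(d/2)^2 = (2.5/2)^2 = 1.25^2 = 1.5625
Crown area = 3.141593 * 1.5625 = 4.90874 m^2
N * area / 10000 * 100 = 378 * 4.90874 / 10000 * 100 = 18.5550
CC = min(100, 18.5550) = 18.5550 ≈ 18.6%

18.6%


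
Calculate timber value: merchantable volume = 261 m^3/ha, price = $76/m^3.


Value = 261 * 76 = $19836/ha

$19836/ha


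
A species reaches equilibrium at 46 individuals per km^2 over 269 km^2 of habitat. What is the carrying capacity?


K = 46 * 269 = 12374 individuals

12374 individuals


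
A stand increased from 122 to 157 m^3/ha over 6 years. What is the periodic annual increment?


PAI = (V2 - V1) / period = (157 - 122) / 6 = 35 / 6 = 5.8333 ≈ 5.83 m^3/ha/yr

5.83 m^3/ha/yr


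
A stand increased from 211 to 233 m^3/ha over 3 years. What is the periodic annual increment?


PAI = (V2 - V1) / period = (233 - 211) / 3 = 22 / 3 = 7.3333 ≈ 7.33 m^3/ha/yr

7.33 m^3/ha/yr


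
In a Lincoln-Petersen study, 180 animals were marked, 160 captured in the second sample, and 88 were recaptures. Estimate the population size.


N = M * C / R = 180 * 160 / 88 = 28800 / 88 = 327.27 ≈ 327

327 individuals


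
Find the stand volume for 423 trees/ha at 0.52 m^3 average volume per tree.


V_stand = 423 * 0.52 = 219.96 ≈ 220.0 m^3/ha

220.0 m^3/ha


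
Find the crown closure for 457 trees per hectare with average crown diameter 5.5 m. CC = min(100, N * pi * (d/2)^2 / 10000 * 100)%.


(d/2)^2 = (5.5/2)^2 = 2.75^2 = 7.5625
Crown area = 3.141593 * 7.5625 = 23.7583 m^2
N * area / 10000 * 100 = 457 * 23.7583 / 10000 * 100 = 108.575
CC = min(100, 108.575) = 100%

100%


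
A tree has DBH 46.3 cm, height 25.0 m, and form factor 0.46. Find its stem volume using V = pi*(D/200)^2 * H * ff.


(D/200)^2 = (46.3/200)^2 = 0.2315^2 = 0.05359225
BA = 3.141593 * 0.05359225 = 0.168365 m^2
V = 0.168365 * 25.0 * 0.46 = 1.93620 ≈ 1.936 m^3

1.936 m^3


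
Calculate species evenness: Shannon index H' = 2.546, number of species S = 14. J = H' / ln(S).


ln(14) = 2.63906
J = H' / ln(S) = 2.546 / 2.63906 = 0.964737 ≈ 0.9647

0.9647


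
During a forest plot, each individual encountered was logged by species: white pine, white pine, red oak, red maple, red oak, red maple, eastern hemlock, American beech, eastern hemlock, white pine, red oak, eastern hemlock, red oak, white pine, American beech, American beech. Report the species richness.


Total individuals logged = 16
Distinct species (count of individuals): white pine (4), red oak (4), red maple (2), eastern hemlock (3), American beech (3)
Species richness = number of distinct species = 5

5


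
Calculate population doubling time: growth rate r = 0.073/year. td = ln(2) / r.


td = ln(2) / 0.073 = 0.693147 / 0.073 = 9.49516 ≈ 9.5 years

9.5 years


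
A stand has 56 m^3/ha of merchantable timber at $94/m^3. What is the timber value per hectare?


Value = 56 * 94 = $5264/ha

$5264/ha


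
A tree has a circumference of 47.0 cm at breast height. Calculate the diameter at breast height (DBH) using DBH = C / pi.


DBH = C / pi = 47.0 / 3.141593 = 14.9606 ≈ 14.96 cm

14.96 cm


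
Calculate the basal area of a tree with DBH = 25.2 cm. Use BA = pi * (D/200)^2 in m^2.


D/200 = 25.2/200 = 0.126 m
(D/200)^2 = 0.126^2 = 0.015876
BA = 3.141593 * 0.015876 = 0.0498759 ≈ 0.0499 m^2

0.0499 m^2


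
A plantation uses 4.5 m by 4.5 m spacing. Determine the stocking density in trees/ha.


N = 10000 / 4.5^2 = 10000 / 20.25 = 493.827 ≈ 494 trees/ha

494 trees/ha


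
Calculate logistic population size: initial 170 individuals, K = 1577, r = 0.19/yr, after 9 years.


(K - N0)/N0 = (1577 - 170)/170 = 1407/170 = 8.27647
r*t = 0.19 * 9 = 1.71; exp(-1.71) = 0.180866
8.27647 * 0.180866 = 1.49693
1 + 1.49693 = 2.49693
N = 1577 / 2.49693 = 631.576 ≈ 632

632


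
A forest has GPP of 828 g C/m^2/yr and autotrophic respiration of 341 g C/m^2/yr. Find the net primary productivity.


NPP = GPP - Ra = 828 - 341 = 487 g C/m^2/yr

487 g C/m^2/yr


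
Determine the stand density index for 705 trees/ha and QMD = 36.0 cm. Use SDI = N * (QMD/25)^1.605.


QMD/25 = 36.0/25 = 1.44
(1.44)^1.605 = exp(1.605 * ln(1.44)) = exp(1.605 * 0.364643) = exp(0.585252) = 1.79544
SDI = 705 * 1.79544 = 1265.79 ≈ 1266

1266


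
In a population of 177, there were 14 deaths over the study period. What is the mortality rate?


Mortality rate = 14 / 177 = 0.079096 ≈ 0.0791

0.0791


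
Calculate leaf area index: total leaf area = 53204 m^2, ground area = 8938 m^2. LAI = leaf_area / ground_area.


LAI = 53204 / 8938 = 5.9526 ≈ 5.95

5.95


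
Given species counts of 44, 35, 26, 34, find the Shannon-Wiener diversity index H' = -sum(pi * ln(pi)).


Total N = 44 + 35 + 26 + 34 = 139
Per-species terms:
  p = 44/139 = 0.316547; ln(p) = -1.150284; p*ln(p) = 0.316547 * (-1.150284) = -0.364119
  p = 35/139 = 0.251799; ln(p) = -1.379124; p*ln(p) = 0.251799 * (-1.379124) = -0.347262
  p = 26/139 = 0.187050; ln(p) = -1.676379; p*ln(p) = 0.187050 * (-1.676379) = -0.313567
  p = 34/139 = 0.244604; ln(p) = -1.408115; p*ln(p) = 0.244604 * (-1.408115) = -0.344431
sum(p*ln(p)) = (-0.364119) + (-0.347262) + (-0.313567) + (-0.344431) = -1.369379
H' = -(-1.369379) = 1.369379 ≈ 1.3694

1.3694


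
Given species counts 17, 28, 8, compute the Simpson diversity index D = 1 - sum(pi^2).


Total N = 17 + 28 + 8 = 53
Per-species terms:
  p = 17/53 = 0.320755; p^2 = 0.320755^2 = 0.102884
  p = 28/53 = 0.528302; p^2 = 0.528302^2 = 0.279103
  p = 8/53 = 0.150943; p^2 = 0.150943^2 = 0.022784
sum(p^2) = 0.102884 + 0.279103 + 0.022784 = 0.404771
D = 1 - 0.404771 = 0.595229 ≈ 0.5952

0.5952


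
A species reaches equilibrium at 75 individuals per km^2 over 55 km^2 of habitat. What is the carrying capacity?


K = 75 * 55 = 4125 individuals

4125 individuals


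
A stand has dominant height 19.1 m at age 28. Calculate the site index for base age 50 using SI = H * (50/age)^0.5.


50/28 = 1.78571
(1.78571)^0.5 = 1.33630
SI = 19.1 * 1.33630 = 25.5233 ≈ 25.5 m

25.5 m


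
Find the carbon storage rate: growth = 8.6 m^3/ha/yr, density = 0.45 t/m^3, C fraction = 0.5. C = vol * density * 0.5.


C = 8.6 * 0.45 * 0.5 = 1.935 ≈ 1.94 t C/ha/yr

1.94 t C/ha/yr


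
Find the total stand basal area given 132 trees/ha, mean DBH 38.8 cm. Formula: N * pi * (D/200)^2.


(D/200)^2 = (38.8/200)^2 = 0.194^2 = 0.037636
Individual BA = 3.141593 * 0.037636 = 0.118237 m^2
Stand BA = 132 * 0.118237 = 15.6073 ≈ 15.61 m^2/ha

15.61 m^2/ha


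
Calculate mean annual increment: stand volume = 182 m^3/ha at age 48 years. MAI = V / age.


MAI = 182 / 48 = 3.7917 ≈ 3.79 m^3/ha/yr

3.79 m^3/ha/yr


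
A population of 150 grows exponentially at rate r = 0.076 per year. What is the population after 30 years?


r*t = 0.076 * 30 = 2.28
exp(2.28) = 9.77668
N = 150 * 9.77668 = 1466.50 ≈ 1467

1467


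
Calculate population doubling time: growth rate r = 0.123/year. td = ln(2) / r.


td = ln(2) / 0.123 = 0.693147 / 0.123 = 5.63534 ≈ 5.6 years

5.6 years


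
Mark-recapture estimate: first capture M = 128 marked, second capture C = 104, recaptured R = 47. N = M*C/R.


N = M * C / R = 128 * 104 / 47 = 13312 / 47 = 283.23 ≈ 283

283 individuals


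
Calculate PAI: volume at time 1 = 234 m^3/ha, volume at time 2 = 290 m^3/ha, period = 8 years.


PAI = (V2 - V1) / period = (290 - 234) / 8 = 56 / 8 = 7.00 m^3/ha/yr

7.00 m^3/ha/yr


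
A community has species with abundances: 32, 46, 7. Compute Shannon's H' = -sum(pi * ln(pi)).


Total N = 32 + 46 + 7 = 85
Per-species terms:
  p = 32/85 = 0.376471; ln(p) = -0.976914; p*ln(p) = 0.376471 * (-0.976914) = -0.367780
  p = 46/85 = 0.541176; ln(p) = -0.614011; p*ln(p) = 0.541176 * (-0.614011) = -0.332288
  p = 7/85 = 0.082353; ln(p) = -2.496740; p*ln(p) = 0.082353 * (-2.496740) = -0.205614
sum(p*ln(p)) = (-0.367780) + (-0.332288) + (-0.205614) = -0.905682
H' = -(-0.905682) = 0.905682 ≈ 0.9057

0.9057


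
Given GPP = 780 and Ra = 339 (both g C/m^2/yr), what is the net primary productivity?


NPP = GPP - Ra = 780 - 339 = 441 g C/m^2/yr

441 g C/m^2/yr


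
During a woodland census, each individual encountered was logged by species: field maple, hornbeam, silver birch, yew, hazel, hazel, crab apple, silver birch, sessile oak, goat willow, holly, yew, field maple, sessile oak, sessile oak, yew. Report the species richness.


Total individuals logged = 16
Distinct species (count of individuals): field maple (2), hornbeam (1), silver birch (2), yew (3), hazel (2), crab apple (1), sessile oak (3), goat willow (1), holly (1)
Species richness = number of distinct species = 9

9


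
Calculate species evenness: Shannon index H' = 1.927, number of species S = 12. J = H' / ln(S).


ln(12) = 2.48491
J = H' / ln(S) = 1.927 / 2.48491 = 0.775481 ≈ 0.7755

0.7755


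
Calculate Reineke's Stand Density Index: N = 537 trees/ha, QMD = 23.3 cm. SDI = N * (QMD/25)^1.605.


QMD/25 = 23.3/25 = 0.932
(0.932)^1.605 = exp(1.605 * ln(0.932)) = exp(1.605 * (-0.0704225)) = exp(-0.113028) = 0.893126
SDI = 537 * 0.893126 = 479.609 ≈ 480

480


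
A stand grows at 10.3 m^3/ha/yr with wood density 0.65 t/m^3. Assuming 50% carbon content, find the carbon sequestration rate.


C = 10.3 * 0.65 * 0.5 = 3.3475 ≈ 3.35 t C/ha/yr

3.35 t C/ha/yr


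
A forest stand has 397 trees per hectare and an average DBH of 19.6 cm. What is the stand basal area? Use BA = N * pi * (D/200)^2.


(D/200)^2 = (19.6/200)^2 = 0.098^2 = 0.009604
Individual BA = 3.141593 * 0.009604 = 0.0301719 m^2
Stand BA = 397 * 0.0301719 = 11.9782 ≈ 11.98 m^2/ha

11.98 m^2/ha


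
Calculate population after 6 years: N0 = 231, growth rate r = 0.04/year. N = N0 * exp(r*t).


r*t = 0.04 * 6 = 0.24
exp(0.24) = 1.27125
N = 231 * 1.27125 = 293.659 ≈ 294

294


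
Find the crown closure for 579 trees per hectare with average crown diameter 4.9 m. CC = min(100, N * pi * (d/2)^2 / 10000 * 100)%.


(d/2)^2 = (4.9/2)^2 = 2.45^2 = 6.0025
Crown area = 3.141593 * 6.0025 = 18.8574 m^2
N * area / 10000 * 100 = 579 * 18.8574 / 10000 * 100 = 109.184
CC = min(100, 109.184) = 100%

100%


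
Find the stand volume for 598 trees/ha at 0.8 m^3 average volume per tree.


V_stand = 598 * 0.8 = 478.4 m^3/ha

478.4 m^3/ha


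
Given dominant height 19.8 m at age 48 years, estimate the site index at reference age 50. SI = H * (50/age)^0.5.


50/48 = 1.04167
(1.04167)^0.5 = 1.02062
SI = 19.8 * 1.02062 = 20.2083 ≈ 20.2 m

20.2 m


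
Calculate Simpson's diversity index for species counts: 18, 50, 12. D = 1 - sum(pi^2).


Total N = 18 + 50 + 12 = 80
Per-species terms:
  p = 18/80 = 0.225000; p^2 = 0.225000^2 = 0.050625
  p = 50/80 = 0.625000; p^2 = 0.625000^2 = 0.390625
  p = 12/80 = 0.150000; p^2 = 0.150000^2 = 0.022500
sum(p^2) = 0.050625 + 0.390625 + 0.022500 = 0.463750
D = 1 - 0.463750 = 0.536250 ≈ 0.5363

0.5363


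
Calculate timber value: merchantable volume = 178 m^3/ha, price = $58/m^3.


Value = 178 * 58 = $10324/ha

$10324/ha


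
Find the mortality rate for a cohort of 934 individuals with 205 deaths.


Mortality rate = 205 / 934 = 0.219486 ≈ 0.2195

0.2195


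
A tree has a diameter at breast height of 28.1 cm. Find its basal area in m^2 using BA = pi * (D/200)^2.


D/200 = 28.1/200 = 0.1405 m
(D/200)^2 = 0.1405^2 = 0.01974025
BA = 3.141593 * 0.01974025 = 0.0620158 ≈ 0.0620 m^2

0.0620 m^2


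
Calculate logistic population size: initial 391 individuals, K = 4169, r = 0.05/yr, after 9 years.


(K - N0)/N0 = (4169 - 391)/391 = 3778/391 = 9.66240
r*t = 0.05 * 9 = 0.45; exp(-0.45) = 0.637628
9.66240 * 0.637628 = 6.16102
1 + 6.16102 = 7.16102
N = 4169 / 7.16102 = 582.180 ≈ 582

582


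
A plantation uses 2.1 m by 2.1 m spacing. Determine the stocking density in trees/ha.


N = 10000 / 2.1^2 = 10000 / 4.41 = 2267.57 ≈ 2268 trees/ha

2268 trees/ha


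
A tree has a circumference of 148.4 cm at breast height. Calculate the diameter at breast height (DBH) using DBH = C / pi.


DBH = C / pi = 148.4 / 3.141593 = 47.2372 ≈ 47.24 cm

47.24 cm


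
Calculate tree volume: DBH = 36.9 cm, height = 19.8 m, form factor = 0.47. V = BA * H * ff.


(D/200)^2 = (36.9/200)^2 = 0.1845^2 = 0.03404025
BA = 3.141593 * 0.03404025 = 0.106941 m^2
V = 0.106941 * 19.8 * 0.47 = 0.995193 ≈ 0.995 m^3

0.995 m^3


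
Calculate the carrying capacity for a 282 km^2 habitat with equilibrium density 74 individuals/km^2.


K = 74 * 282 = 20868 individuals

20868 individuals


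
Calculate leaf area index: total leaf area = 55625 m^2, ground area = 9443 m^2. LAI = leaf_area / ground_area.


LAI = 55625 / 9443 = 5.8906 ≈ 5.89

5.89


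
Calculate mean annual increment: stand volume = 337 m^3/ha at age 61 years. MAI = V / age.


MAI = 337 / 61 = 5.5246 ≈ 5.52 m^3/ha/yr

5.52 m^3/ha/yr


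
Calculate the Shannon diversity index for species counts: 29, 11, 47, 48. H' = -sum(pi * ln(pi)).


Total N = 29 + 11 + 47 + 48 = 135
Per-species terms:
  p = 29/135 = 0.214815; ln(p) = -1.537978; p*ln(p) = 0.214815 * (-1.537978) = -0.330381
  p = 11/135 = 0.081481; ln(p) = -2.507385; p*ln(p) = 0.081481 * (-2.507385) = -0.204304
  p = 47/135 = 0.348148; ln(p) = -1.055128; p*ln(p) = 0.348148 * (-1.055128) = -0.367341
  p = 48/135 = 0.355556; ln(p) = -1.034073; p*ln(p) = 0.355556 * (-1.034073) = -0.367671
sum(p*ln(p)) = (-0.330381) + (-0.204304) + (-0.367341) + (-0.367671) = -1.269697
H' = -(-1.269697) = 1.269697 ≈ 1.2697

1.2697


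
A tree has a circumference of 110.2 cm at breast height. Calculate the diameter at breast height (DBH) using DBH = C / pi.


DBH = C / pi = 110.2 / 3.141593 = 35.0777 ≈ 35.08 cm

35.08 cm


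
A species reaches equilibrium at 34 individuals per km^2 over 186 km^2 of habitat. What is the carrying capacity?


K = 34 * 186 = 6324 individuals

6324 individuals


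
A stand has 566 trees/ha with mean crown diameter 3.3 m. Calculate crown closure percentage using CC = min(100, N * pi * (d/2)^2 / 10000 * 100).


(d/2)^2 = (3.3/2)^2 = 1.65^2 = 2.7225
Crown area = 3.141593 * 2.7225 = 8.55299 m^2
N * area / 10000 * 100 = 566 * 8.55299 / 10000 * 100 = 48.4099
CC = min(100, 48.4099) = 48.4099 ≈ 48.4%

48.4%


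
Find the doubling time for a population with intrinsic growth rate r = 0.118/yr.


td = ln(2) / 0.118 = 0.693147 / 0.118 = 5.87413 ≈ 5.9 years

5.9 years


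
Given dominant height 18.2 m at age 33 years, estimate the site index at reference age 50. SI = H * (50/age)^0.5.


50/33 = 1.51515
(1.51515)^0.5 = 1.23091
SI = 18.2 * 1.23091 = 22.4026 ≈ 22.4 m

22.4 m


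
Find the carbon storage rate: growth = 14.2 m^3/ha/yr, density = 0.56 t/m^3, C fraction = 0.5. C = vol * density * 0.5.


C = 14.2 * 0.56 * 0.5 = 3.976 ≈ 3.98 t C/ha/yr

3.98 t C/ha/yr


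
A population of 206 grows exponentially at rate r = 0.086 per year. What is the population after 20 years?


r*t = 0.086 * 20 = 1.72
exp(1.72) = 5.58453
N = 206 * 5.58453 = 1150.41 ≈ 1150

1150


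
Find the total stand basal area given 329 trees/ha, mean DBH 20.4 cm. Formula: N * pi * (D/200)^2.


(D/200)^2 = (20.4/200)^2 = 0.102^2 = 0.010404
Individual BA = 3.141593 * 0.010404 = 0.0326851 m^2
Stand BA = 329 * 0.0326851 = 10.7534 ≈ 10.75 m^2/ha

10.75 m^2/ha


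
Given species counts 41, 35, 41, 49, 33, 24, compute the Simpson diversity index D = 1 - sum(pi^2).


Total N = 41 + 35 + 41 + 49 + 33 + 24 = 223
Per-species terms:
  p = 41/223 = 0.183857; p^2 = 0.183857^2 = 0.033803
  p = 35/223 = 0.156951; p^2 = 0.156951^2 = 0.024634
  p = 41/223 = 0.183857; p^2 = 0.183857^2 = 0.033803
  p = 49/223 = 0.219731; p^2 = 0.219731^2 = 0.048282
  p = 33/223 = 0.147982; p^2 = 0.147982^2 = 0.021899
  p = 24/223 = 0.107623; p^2 = 0.107623^2 = 0.011583
sum(p^2) = 0.033803 + 0.024634 + 0.033803 + 0.048282 + 0.021899 + 0.011583 = 0.174004
D = 1 - 0.174004 = 0.825996 ≈ 0.8260

0.8260


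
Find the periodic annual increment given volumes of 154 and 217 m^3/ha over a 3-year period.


PAI = (V2 - V1) / period = (217 - 154) / 3 = 63 / 3 = 21.00 m^3/ha/yr

21.00 m^3/ha/yr


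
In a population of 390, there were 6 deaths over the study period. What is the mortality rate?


Mortality rate = 6 / 390 = 0.015385 ≈ 0.0154

0.0154


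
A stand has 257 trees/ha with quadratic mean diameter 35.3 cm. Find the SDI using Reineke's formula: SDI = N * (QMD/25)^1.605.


QMD/25 = 35.3/25 = 1.412
(1.412)^1.605 = exp(1.605 * ln(1.412)) = exp(1.605 * 0.345007) = exp(0.553736) = 1.73974
SDI = 257 * 1.73974 = 447.113 ≈ 447

447


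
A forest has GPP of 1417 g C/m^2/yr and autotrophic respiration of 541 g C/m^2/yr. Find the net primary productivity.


NPP = GPP - Ra = 1417 - 541 = 876 g C/m^2/yr

876 g C/m^2/yr


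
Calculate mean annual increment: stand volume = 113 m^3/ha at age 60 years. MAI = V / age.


MAI = 113 / 60 = 1.8833 ≈ 1.88 m^3/ha/yr

1.88 m^3/ha/yr


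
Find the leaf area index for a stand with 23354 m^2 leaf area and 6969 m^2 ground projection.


LAI = 23354 / 6969 = 3.3511 ≈ 3.35

3.35


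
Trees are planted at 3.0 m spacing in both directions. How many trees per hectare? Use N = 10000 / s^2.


N = 10000 / 3.0^2 = 10000 / 9 = 1111.11 ≈ 1111 trees/ha

1111 trees/ha


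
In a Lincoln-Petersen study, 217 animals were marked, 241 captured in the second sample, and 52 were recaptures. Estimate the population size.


N = M * C / R = 217 * 241 / 52 = 52297 / 52 = 1005.71 ≈ 1006

1006 individuals


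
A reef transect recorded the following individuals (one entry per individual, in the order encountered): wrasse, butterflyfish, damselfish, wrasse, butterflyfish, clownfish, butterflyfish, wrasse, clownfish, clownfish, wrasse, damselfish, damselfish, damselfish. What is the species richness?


Total individuals logged = 14
Distinct species (count of individuals): wrasse (4), butterflyfish (3), damselfish (4), clownfish (3)
Species richness = number of distinct species = 4

4


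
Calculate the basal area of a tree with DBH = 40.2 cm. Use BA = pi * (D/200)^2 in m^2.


D/200 = 40.2/200 = 0.201 m
(D/200)^2 = 0.201^2 = 0.040401
BA = 3.141593 * 0.040401 = 0.126923 ≈ 0.1269 m^2

0.1269 m^2


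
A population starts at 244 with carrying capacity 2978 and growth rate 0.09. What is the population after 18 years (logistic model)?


(K - N0)/N0 = (2978 - 244)/244 = 2734/244 = 11.2049
r*t = 0.09 * 18 = 1.62; exp(-1.62) = 0.197899
11.2049 * 0.197899 = 2.21744
1 + 2.21744 = 3.21744
N = 2978 / 3.21744 = 925.581 ≈ 926

926


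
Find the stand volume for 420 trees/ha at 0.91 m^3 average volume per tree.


V_stand = 420 * 0.91 = 382.2 m^3/ha

382.2 m^3/ha


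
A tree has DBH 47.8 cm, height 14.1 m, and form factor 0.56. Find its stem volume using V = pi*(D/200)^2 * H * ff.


(D/200)^2 = (47.8/200)^2 = 0.239^2 = 0.057121
BA = 3.141593 * 0.057121 = 0.179451 m^2
V = 0.179451 * 14.1 * 0.56 = 1.41695 ≈ 1.417 m^3

1.417 m^3


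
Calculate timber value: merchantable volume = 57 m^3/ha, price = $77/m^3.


Value = 57 * 77 = $4389/ha

$4389/ha


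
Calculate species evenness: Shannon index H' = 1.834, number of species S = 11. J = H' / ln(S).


ln(11) = 2.39790
J = H' / ln(S) = 1.834 / 2.39790 = 0.764836 ≈ 0.7648

0.7648


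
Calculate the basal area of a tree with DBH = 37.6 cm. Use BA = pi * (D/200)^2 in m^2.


D/200 = 37.6/200 = 0.188 m
(D/200)^2 = 0.188^2 = 0.035344
BA = 3.141593 * 0.035344 = 0.111036 ≈ 0.1110 m^2

0.1110 m^2


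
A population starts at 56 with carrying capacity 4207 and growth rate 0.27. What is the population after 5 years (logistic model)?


(K - N0)/N0 = (4207 - 56)/56 = 4151/56 = 74.1250
r*t = 0.27 * 5 = 1.35; exp(-1.35) = 0.259240
74.1250 * 0.259240 = 19.2162
1 + 19.2162 = 20.2162
N = 4207 / 20.2162 = 208.100 ≈ 208

208


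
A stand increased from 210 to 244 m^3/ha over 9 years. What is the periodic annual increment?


PAI = (V2 - V1) / period = (244 - 210) / 9 = 34 / 9 = 3.7778 ≈ 3.78 m^3/ha/yr

3.78 m^3/ha/yr


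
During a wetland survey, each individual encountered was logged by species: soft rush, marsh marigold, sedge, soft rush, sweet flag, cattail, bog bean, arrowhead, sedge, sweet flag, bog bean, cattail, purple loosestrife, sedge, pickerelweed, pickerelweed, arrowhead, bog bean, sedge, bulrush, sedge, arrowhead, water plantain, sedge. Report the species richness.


Total individuals logged = 24
Distinct species (count of individuals): soft rush (2), marsh marigold (1), sedge (6), sweet flag (2), cattail (2), bog bean (3), arrowhead (3), purple loosestrife (1), pickerelweed (2), bulrush (1), water plantain (1)
Species richness = number of distinct species = 11

11


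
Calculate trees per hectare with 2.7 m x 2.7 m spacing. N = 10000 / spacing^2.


N = 10000 / 2.7^2 = 10000 / 7.29 = 1371.74 ≈ 1372 trees/ha

1372 trees/ha


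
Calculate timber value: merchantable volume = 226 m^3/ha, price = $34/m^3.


Value = 226 * 34 = $7684/ha

$7684/ha


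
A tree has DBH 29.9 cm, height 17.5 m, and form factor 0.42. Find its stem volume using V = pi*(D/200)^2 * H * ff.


(D/200)^2 = (29.9/200)^2 = 0.1495^2 = 0.02235025
BA = 3.141593 * 0.02235025 = 0.0702154 m^2
V = 0.0702154 * 17.5 * 0.42 = 0.516083 ≈ 0.516 m^3

0.516 m^3


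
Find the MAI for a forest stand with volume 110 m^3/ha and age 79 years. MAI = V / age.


MAI = 110 / 79 = 1.3924 ≈ 1.39 m^3/ha/yr

1.39 m^3/ha/yr


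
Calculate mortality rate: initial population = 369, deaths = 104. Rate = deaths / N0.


Mortality rate = 104 / 369 = 0.281843 ≈ 0.2818

0.2818


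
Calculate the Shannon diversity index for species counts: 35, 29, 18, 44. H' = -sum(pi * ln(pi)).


Total N = 35 + 29 + 18 + 44 = 126
Per-species terms:
  p = 35/126 = 0.277778; ln(p) = -1.280933; p*ln(p) = 0.277778 * (-1.280933) = -0.355815
  p = 29/126 = 0.230159; ln(p) = -1.468985; p*ln(p) = 0.230159 * (-1.468985) = -0.338100
  p = 18/126 = 0.142857; ln(p) = -1.945911; p*ln(p) = 0.142857 * (-1.945911) = -0.277987
  p = 44/126 = 0.349206; ln(p) = -1.052093; p*ln(p) = 0.349206 * (-1.052093) = -0.367397
sum(p*ln(p)) = (-0.355815) + (-0.338100) + (-0.277987) + (-0.367397) = -1.339299
H' = -(-1.339299) = 1.339299 ≈ 1.3393

1.3393


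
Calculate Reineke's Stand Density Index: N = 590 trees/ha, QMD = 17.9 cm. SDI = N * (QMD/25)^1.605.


QMD/25 = 17.9/25 = 0.716
(0.716)^1.605 = exp(1.605 * ln(0.716)) = exp(1.605 * (-0.334075)) = exp(-0.536190) = 0.584973
SDI = 590 * 0.584973 = 345.134 ≈ 345

345


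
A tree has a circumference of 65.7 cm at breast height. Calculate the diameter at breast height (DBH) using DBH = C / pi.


DBH = C / pi = 65.7 / 3.141593 = 20.9130 ≈ 20.91 cm

20.91 cm


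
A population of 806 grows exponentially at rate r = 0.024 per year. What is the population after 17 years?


r*t = 0.024 * 17 = 0.408
exp(0.408) = 1.50381
N = 806 * 1.50381 = 1212.07 ≈ 1212

1212


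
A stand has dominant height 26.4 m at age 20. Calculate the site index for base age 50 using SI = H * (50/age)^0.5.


50/20 = 2.50000
(2.50000)^0.5 = 1.58114
SI = 26.4 * 1.58114 = 41.7421 ≈ 41.7 m

41.7 m


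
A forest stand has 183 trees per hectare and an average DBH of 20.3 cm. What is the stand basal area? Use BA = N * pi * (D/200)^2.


(D/200)^2 = (20.3/200)^2 = 0.1015^2 = 0.01030225
Individual BA = 3.141593 * 0.01030225 = 0.0323655 m^2
Stand BA = 183 * 0.0323655 = 5.92289 ≈ 5.92 m^2/ha

5.92 m^2/ha


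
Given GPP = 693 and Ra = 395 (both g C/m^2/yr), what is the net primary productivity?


NPP = GPP - Ra = 693 - 395 = 298 g C/m^2/yr

298 g C/m^2/yr


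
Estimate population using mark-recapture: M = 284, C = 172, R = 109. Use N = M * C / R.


N = M * C / R = 284 * 172 / 109 = 48848 / 109 = 448.15 ≈ 448

448 individuals


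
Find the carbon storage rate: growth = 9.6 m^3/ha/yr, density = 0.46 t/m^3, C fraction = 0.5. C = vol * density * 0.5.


C = 9.6 * 0.46 * 0.5 = 2.208 ≈ 2.21 t C/ha/yr

2.21 t C/ha/yr


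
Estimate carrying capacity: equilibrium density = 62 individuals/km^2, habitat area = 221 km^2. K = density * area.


K = 62 * 221 = 13702 individuals

13702 individuals


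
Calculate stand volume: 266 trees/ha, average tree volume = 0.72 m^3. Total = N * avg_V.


V_stand = 266 * 0.72 = 191.52 ≈ 191.5 m^3/ha

191.5 m^3/ha


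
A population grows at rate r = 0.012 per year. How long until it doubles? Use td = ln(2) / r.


td = ln(2) / 0.012 = 0.693147 / 0.012 = 57.7623 ≈ 57.8 years

57.8 years


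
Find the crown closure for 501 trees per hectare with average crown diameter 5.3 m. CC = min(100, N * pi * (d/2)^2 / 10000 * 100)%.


(d/2)^2 = (5.3/2)^2 = 2.65^2 = 7.0225
Crown area = 3.141593 * 7.0225 = 22.0618 m^2
N * area / 10000 * 100 = 501 * 22.0618 / 10000 * 100 = 110.530
CC = min(100, 110.530) = 100%

100%


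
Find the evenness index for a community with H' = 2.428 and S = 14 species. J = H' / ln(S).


ln(14) = 2.63906
J = H' / ln(S) = 2.428 / 2.63906 = 0.920025 ≈ 0.9200

0.9200


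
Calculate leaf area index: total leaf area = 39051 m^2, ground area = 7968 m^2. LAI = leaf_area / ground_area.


LAI = 39051 / 7968 = 4.9010 ≈ 4.90

4.90


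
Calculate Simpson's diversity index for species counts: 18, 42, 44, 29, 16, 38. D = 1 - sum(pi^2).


Total N = 18 + 42 + 44 + 29 + 16 + 38 = 187
Per-species terms:
  p = 18/187 = 0.096257; p^2 = 0.096257^2 = 0.009265
  p = 42/187 = 0.224599; p^2 = 0.224599^2 = 0.050445
  p = 44/187 = 0.235294; p^2 = 0.235294^2 = 0.055363
  p = 29/187 = 0.155080; p^2 = 0.155080^2 = 0.024050
  p = 16/187 = 0.085561; p^2 = 0.085561^2 = 0.007321
  p = 38/187 = 0.203209; p^2 = 0.203209^2 = 0.041294
sum(p^2) = 0.009265 + 0.050445 + 0.055363 + 0.024050 + 0.007321 + 0.041294 = 0.187738
D = 1 - 0.187738 = 0.812262 ≈ 0.8123

0.8123


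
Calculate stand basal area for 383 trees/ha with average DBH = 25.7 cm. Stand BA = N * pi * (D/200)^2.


(D/200)^2 = (25.7/200)^2 = 0.1285^2 = 0.01651225
Individual BA = 3.141593 * 0.01651225 = 0.0518748 m^2
Stand BA = 383 * 0.0518748 = 19.8680 ≈ 19.87 m^2/ha

19.87 m^2/ha


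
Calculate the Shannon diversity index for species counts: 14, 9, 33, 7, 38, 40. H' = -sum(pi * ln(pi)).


Total N = 14 + 9 + 33 + 7 + 38 + 40 = 141
Per-species terms:
  p = 14/141 = 0.099291; ln(p) = -2.309700; p*ln(p) = 0.099291 * (-2.309700) = -0.229332
  p = 9/141 = 0.063830; ln(p) = -2.751532; p*ln(p) = 0.063830 * (-2.751532) = -0.175630
  p = 33/141 = 0.234043; ln(p) = -1.452250; p*ln(p) = 0.234043 * (-1.452250) = -0.339889
  p = 7/141 = 0.049645; ln(p) = -3.002858; p*ln(p) = 0.049645 * (-3.002858) = -0.149077
  p = 38/141 = 0.269504; ln(p) = -1.311172; p*ln(p) = 0.269504 * (-1.311172) = -0.353366
  p = 40/141 = 0.283688; ln(p) = -1.259880; p*ln(p) = 0.283688 * (-1.259880) = -0.357413
sum(p*ln(p)) = (-0.229332) + (-0.175630) + (-0.339889) + (-0.149077) + (-0.353366) + (-0.357413) = -1.604707
H' = -(-1.604707) = 1.604707 ≈ 1.6047

1.6047
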